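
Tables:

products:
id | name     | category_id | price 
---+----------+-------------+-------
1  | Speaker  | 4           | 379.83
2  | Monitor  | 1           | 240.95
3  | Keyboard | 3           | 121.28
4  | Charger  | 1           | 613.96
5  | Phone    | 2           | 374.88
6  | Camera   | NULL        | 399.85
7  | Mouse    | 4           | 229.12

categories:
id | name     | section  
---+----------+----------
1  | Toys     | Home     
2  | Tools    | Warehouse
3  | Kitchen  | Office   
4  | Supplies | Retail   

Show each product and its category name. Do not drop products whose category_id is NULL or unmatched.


LEFT JOIN keeps every row from products (the left table); where category_id has no match in categories, the category columns become NULL. Walk through each product:
  - product 1 (Speaker): category_id=4 -> matches Supplies
  - product 2 (Monitor): category_id=1 -> matches Toys
  - product 3 (Keyboard): category_id=3 -> matches Kitchen
  - product 4 (Charger): category_id=1 -> matches Toys
  - product 5 (Phone): category_id=2 -> matches Tools
  - product 6 (Camera): category_id=NULL, no match -> kept with NULL
  - product 7 (Mouse): category_id=4 -> matches Supplies
All 7 rows appear; 1 has NULL category.

SQL:
SELECT a.name, b.name AS category
FROM products a
LEFT JOIN categories b ON a.category_id = b.id

Result:
name     | category
---------+---------
Speaker  | Supplies
Monitor  | Toys    
Keyboard | Kitchen 
Charger  | Toys    
Phone    | Tools   
Camera   | NULL    
Mouse    | Supplies


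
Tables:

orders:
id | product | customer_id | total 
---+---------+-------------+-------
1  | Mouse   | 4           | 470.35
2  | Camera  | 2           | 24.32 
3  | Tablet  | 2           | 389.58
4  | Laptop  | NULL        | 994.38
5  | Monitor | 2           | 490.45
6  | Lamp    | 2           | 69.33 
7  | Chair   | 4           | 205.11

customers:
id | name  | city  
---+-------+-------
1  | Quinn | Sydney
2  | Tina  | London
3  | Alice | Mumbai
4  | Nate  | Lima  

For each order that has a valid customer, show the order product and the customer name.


INNER JOIN keeps only orders rows whose customer_id matches an id in customers. Walk through each order:
  - order 1 (Mouse): customer_id=4 -> matches Nate
  - order 2 (Camera): customer_id=2 -> matches Tina
  - order 3 (Tablet): customer_id=2 -> matches Tina
  - order 4 (Laptop): customer_id=NULL, no match -> dropped
  - order 5 (Monitor): customer_id=2 -> matches Tina
  - order 6 (Lamp): customer_id=2 -> matches Tina
  - order 7 (Chair): customer_id=4 -> matches Nate
So 1 of 7 rows is dropped.

SQL:
SELECT a.product, b.name AS customer
FROM orders a
INNER JOIN customers b ON a.customer_id = b.id

Result:
product | customer
--------+---------
Mouse   | Nate    
Camera  | Tina    
Tablet  | Tina    
Monitor | Tina    
Lamp    | Tina    
Chair   | Nate    


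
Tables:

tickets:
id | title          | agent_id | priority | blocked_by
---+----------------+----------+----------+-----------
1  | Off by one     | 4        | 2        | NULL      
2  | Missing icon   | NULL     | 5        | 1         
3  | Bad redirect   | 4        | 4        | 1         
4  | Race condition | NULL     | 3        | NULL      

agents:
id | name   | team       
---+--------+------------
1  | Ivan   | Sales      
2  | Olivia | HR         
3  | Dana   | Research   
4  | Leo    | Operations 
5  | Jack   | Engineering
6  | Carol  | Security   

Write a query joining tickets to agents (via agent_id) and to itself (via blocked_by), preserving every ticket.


Two LEFT JOINs from the same base table tickets: one to agents via agent_id, one to tickets itself via blocked_by. Both are LEFT so every ticket is preserved.
Match against agents:
  - ticket 1 (Off by one): agent_id=4 -> matches Leo
  - ticket 2 (Missing icon): agent_id=NULL, no match -> kept with NULL
  - ticket 3 (Bad redirect): agent_id=4 -> matches Leo
  - ticket 4 (Race condition): agent_id=NULL, no match -> kept with NULL
Match against tickets (self):
  - ticket 1 (Off by one): blocked_by=NULL -> NULL
  - ticket 2 (Missing icon): blocked_by=1 -> Off by one
  - ticket 3 (Bad redirect): blocked_by=1 -> Off by one
  - ticket 4 (Race condition): blocked_by=NULL -> NULL

SQL:
SELECT a.title, b.name AS agent, c.title AS blocked_by
FROM tickets a
LEFT JOIN agents b ON a.agent_id = b.id
LEFT JOIN tickets c ON a.blocked_by = c.id

Result:
title          | agent | blocked_by
---------------+-------+-----------
Off by one     | Leo   | NULL      
Missing icon   | NULL  | Off by one
Bad redirect   | Leo   | Off by one
Race condition | NULL  | NULL      


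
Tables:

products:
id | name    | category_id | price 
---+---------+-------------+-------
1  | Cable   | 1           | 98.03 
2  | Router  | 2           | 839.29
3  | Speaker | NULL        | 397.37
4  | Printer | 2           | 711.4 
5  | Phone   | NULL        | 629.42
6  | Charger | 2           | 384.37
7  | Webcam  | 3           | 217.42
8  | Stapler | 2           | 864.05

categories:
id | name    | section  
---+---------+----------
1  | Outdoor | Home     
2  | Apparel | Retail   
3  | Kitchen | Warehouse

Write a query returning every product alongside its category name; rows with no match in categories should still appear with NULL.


LEFT JOIN keeps every row from products (the left table); where category_id has no match in categories, the category columns become NULL. Walk through each product:
  - product 1 (Cable): category_id=1 -> matches Outdoor
  - product 2 (Router): category_id=2 -> matches Apparel
  - product 3 (Speaker): category_id=NULL, no match -> kept with NULL
  - product 4 (Printer): category_id=2 -> matches Apparel
  - product 5 (Phone): category_id=NULL, no match -> kept with NULL
  - product 6 (Charger): category_id=2 -> matches Apparel
  - product 7 (Webcam): category_id=3 -> matches Kitchen
  - product 8 (Stapler): category_id=2 -> matches Apparel
All 8 rows appear; 2 have NULL category.

SQL:
SELECT a.name, b.name AS category
FROM products a
LEFT JOIN categories b ON a.category_id = b.id

Result:
name    | category
--------+---------
Cable   | Outdoor 
Router  | Apparel 
Speaker | NULL    
Printer | Apparel 
Phone   | NULL    
Charger | Apparel 
Webcam  | Kitchen 
Stapler | Apparel 


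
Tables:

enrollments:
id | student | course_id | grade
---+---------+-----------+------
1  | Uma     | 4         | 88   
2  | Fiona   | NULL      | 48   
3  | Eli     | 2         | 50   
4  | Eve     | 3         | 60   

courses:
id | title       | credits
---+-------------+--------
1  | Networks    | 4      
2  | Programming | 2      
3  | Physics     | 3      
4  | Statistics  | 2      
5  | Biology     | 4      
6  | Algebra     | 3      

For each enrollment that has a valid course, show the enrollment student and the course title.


INNER JOIN keeps only enrollments rows whose course_id matches an id in courses. Walk through each enrollment:
  - enrollment 1 (Uma): course_id=4 -> matches Statistics
  - enrollment 2 (Fiona): course_id=NULL, no match -> dropped
  - enrollment 3 (Eli): course_id=2 -> matches Programming
  - enrollment 4 (Eve): course_id=3 -> matches Physics
So 1 of 4 rows is dropped.

SQL:
SELECT a.student, b.title AS course
FROM enrollments a
INNER JOIN courses b ON a.course_id = b.id

Result:
student | course     
--------+------------
Uma     | Statistics 
Eli     | Programming
Eve     | Physics    


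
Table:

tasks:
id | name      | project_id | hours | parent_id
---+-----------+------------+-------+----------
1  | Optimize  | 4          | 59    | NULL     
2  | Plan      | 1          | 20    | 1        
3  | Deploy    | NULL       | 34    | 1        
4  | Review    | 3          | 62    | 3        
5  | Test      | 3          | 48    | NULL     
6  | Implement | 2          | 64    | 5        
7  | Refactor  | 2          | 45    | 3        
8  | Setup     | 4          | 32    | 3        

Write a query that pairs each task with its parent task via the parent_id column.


This is a self-join: tasks is joined to a second copy of itself, matching each row's parent_id to another row's id. Use LEFT JOIN so rows with parent_id=NULL are kept.
  - task 1 (Optimize): parent_id=NULL -> NULL
  - task 2 (Plan): parent_id=1 -> Optimize
  - task 3 (Deploy): parent_id=1 -> Optimize
  - task 4 (Review): parent_id=3 -> Deploy
  - task 5 (Test): parent_id=NULL -> NULL
  - task 6 (Implement): parent_id=5 -> Test
  - task 7 (Refactor): parent_id=3 -> Deploy
  - task 8 (Setup): parent_id=3 -> Deploy

SQL:
SELECT a.name AS item, b.name AS parent
FROM tasks a
LEFT JOIN tasks b ON a.parent_id = b.id

Result:
item      | parent  
----------+---------
Optimize  | NULL    
Plan      | Optimize
Deploy    | Optimize
Review    | Deploy  
Test      | NULL    
Implement | Test    
Refactor  | Deploy  
Setup     | Deploy  


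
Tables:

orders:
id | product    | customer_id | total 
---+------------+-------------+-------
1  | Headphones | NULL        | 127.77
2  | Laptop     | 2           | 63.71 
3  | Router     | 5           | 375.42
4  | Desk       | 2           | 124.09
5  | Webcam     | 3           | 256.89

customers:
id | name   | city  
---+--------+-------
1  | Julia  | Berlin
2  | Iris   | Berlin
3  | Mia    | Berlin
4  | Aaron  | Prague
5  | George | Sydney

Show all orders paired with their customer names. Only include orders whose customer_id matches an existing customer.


INNER JOIN keeps only orders rows whose customer_id matches an id in customers. Walk through each order:
  - order 1 (Headphones): customer_id=NULL, no match -> dropped
  - order 2 (Laptop): customer_id=2 -> matches Iris
  - order 3 (Router): customer_id=5 -> matches George
  - order 4 (Desk): customer_id=2 -> matches Iris
  - order 5 (Webcam): customer_id=3 -> matches Mia
So 1 of 5 rows is dropped.

SQL:
SELECT a.product, b.name AS customer
FROM orders a
INNER JOIN customers b ON a.customer_id = b.id

Result:
product | customer
--------+---------
Laptop  | Iris    
Router  | George  
Desk    | Iris    
Webcam  | Mia     


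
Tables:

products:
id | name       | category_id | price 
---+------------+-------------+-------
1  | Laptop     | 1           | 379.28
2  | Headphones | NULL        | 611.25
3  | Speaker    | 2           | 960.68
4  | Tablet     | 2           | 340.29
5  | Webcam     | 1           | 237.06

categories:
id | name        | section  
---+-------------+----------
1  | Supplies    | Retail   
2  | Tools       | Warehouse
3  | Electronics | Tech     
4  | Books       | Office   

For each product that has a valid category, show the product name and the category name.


INNER JOIN keeps only products rows whose category_id matches an id in categories. Walk through each product:
  - product 1 (Laptop): category_id=1 -> matches Supplies
  - product 2 (Headphones): category_id=NULL, no match -> dropped
  - product 3 (Speaker): category_id=2 -> matches Tools
  - product 4 (Tablet): category_id=2 -> matches Tools
  - product 5 (Webcam): category_id=1 -> matches Supplies
So 1 of 5 rows is dropped.

SQL:
SELECT a.name, b.name AS category
FROM products a
INNER JOIN categories b ON a.category_id = b.id

Result:
name    | category
--------+---------
Laptop  | Supplies
Speaker | Tools   
Tablet  | Tools   
Webcam  | Supplies


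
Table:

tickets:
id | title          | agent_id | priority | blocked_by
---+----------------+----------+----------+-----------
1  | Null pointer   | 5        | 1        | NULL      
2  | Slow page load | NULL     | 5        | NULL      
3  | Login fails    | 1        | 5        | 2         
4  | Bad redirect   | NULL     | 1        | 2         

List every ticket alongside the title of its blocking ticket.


This is a self-join: tickets is joined to a second copy of itself, matching each row's blocked_by to another row's id. Use LEFT JOIN so rows with blocked_by=NULL are kept.
  - ticket 1 (Null pointer): blocked_by=NULL -> NULL
  - ticket 2 (Slow page load): blocked_by=NULL -> NULL
  - ticket 3 (Login fails): blocked_by=2 -> Slow page load
  - ticket 4 (Bad redirect): blocked_by=2 -> Slow page load

SQL:
SELECT a.title AS item, b.title AS blocked_by
FROM tickets a
LEFT JOIN tickets b ON a.blocked_by = b.id

Result:
item           | blocked_by    
---------------+---------------
Null pointer   | NULL          
Slow page load | NULL          
Login fails    | Slow page load
Bad redirect   | Slow page load


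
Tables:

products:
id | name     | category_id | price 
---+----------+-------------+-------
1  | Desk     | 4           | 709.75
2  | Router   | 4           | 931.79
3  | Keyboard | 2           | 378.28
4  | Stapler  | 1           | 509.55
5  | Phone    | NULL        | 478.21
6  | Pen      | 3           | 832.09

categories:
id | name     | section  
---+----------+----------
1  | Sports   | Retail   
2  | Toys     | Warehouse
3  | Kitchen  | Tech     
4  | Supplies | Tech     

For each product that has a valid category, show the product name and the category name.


INNER JOIN keeps only products rows whose category_id matches an id in categories. Walk through each product:
  - product 1 (Desk): category_id=4 -> matches Supplies
  - product 2 (Router): category_id=4 -> matches Supplies
  - product 3 (Keyboard): category_id=2 -> matches Toys
  - product 4 (Stapler): category_id=1 -> matches Sports
  - product 5 (Phone): category_id=NULL, no match -> dropped
  - product 6 (Pen): category_id=3 -> matches Kitchen
So 1 of 6 rows is dropped.

SQL:
SELECT a.name, b.name AS category
FROM products a
INNER JOIN categories b ON a.category_id = b.id

Result:
name     | category
---------+---------
Desk     | Supplies
Router   | Supplies
Keyboard | Toys    
Stapler  | Sports  
Pen      | Kitchen 


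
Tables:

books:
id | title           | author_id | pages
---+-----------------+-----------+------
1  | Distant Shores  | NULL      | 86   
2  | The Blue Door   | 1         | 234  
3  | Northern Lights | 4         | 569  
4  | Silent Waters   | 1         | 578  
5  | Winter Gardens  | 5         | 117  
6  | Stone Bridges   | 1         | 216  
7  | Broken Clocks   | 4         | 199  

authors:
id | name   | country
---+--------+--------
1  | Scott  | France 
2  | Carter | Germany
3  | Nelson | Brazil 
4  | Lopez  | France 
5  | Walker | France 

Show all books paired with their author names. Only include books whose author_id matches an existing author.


INNER JOIN keeps only books rows whose author_id matches an id in authors. Walk through each book:
  - book 1 (Distant Shores): author_id=NULL, no match -> dropped
  - book 2 (The Blue Door): author_id=1 -> matches Scott
  - book 3 (Northern Lights): author_id=4 -> matches Lopez
  - book 4 (Silent Waters): author_id=1 -> matches Scott
  - book 5 (Winter Gardens): author_id=5 -> matches Walker
  - book 6 (Stone Bridges): author_id=1 -> matches Scott
  - book 7 (Broken Clocks): author_id=4 -> matches Lopez
So 1 of 7 rows is dropped.

SQL:
SELECT a.title, b.name AS author
FROM books a
INNER JOIN authors b ON a.author_id = b.id

Result:
title           | author
----------------+-------
The Blue Door   | Scott 
Northern Lights | Lopez 
Silent Waters   | Scott 
Winter Gardens  | Walker
Stone Bridges   | Scott 
Broken Clocks   | Lopez 


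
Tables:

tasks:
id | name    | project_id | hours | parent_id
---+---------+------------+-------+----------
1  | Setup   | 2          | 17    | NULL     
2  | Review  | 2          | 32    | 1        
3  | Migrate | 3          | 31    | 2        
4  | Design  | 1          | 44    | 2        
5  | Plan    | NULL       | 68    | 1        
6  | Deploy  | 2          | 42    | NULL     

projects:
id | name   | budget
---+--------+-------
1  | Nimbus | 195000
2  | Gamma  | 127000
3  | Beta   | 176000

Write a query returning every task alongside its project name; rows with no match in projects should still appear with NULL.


LEFT JOIN keeps every row from tasks (the left table); where project_id has no match in projects, the project columns become NULL. Walk through each task:
  - task 1 (Setup): project_id=2 -> matches Gamma
  - task 2 (Review): project_id=2 -> matches Gamma
  - task 3 (Migrate): project_id=3 -> matches Beta
  - task 4 (Design): project_id=1 -> matches Nimbus
  - task 5 (Plan): project_id=NULL, no match -> kept with NULL
  - task 6 (Deploy): project_id=2 -> matches Gamma
All 6 rows appear; 1 has NULL project.

SQL:
SELECT a.name, b.name AS project
FROM tasks a
LEFT JOIN projects b ON a.project_id = b.id

Result:
name    | project
--------+--------
Setup   | Gamma  
Review  | Gamma  
Migrate | Beta   
Design  | Nimbus 
Plan    | NULL   
Deploy  | Gamma  


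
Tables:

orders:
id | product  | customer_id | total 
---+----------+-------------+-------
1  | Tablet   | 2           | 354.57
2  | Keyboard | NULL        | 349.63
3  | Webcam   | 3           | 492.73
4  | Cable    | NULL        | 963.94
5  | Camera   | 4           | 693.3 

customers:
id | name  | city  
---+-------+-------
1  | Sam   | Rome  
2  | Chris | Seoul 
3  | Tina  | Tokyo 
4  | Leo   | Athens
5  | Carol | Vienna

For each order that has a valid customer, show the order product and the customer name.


INNER JOIN keeps only orders rows whose customer_id matches an id in customers. Walk through each order:
  - order 1 (Tablet): customer_id=2 -> matches Chris
  - order 2 (Keyboard): customer_id=NULL, no match -> dropped
  - order 3 (Webcam): customer_id=3 -> matches Tina
  - order 4 (Cable): customer_id=NULL, no match -> dropped
  - order 5 (Camera): customer_id=4 -> matches Leo
So 2 of 5 rows are dropped.

SQL:
SELECT a.product, b.name AS customer
FROM orders a
INNER JOIN customers b ON a.customer_id = b.id

Result:
product | customer
--------+---------
Tablet  | Chris   
Webcam  | Tina    
Camera  | Leo     


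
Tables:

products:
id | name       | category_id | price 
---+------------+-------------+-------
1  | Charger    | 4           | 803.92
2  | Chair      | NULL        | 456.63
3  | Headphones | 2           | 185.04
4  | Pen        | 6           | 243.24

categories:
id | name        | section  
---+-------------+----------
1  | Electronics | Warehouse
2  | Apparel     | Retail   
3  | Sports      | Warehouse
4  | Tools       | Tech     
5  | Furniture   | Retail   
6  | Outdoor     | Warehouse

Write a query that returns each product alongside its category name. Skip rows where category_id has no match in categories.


INNER JOIN keeps only products rows whose category_id matches an id in categories. Walk through each product:
  - product 1 (Charger): category_id=4 -> matches Tools
  - product 2 (Chair): category_id=NULL, no match -> dropped
  - product 3 (Headphones): category_id=2 -> matches Apparel
  - product 4 (Pen): category_id=6 -> matches Outdoor
So 1 of 4 rows is dropped.

SQL:
SELECT a.name, b.name AS category
FROM products a
INNER JOIN categories b ON a.category_id = b.id

Result:
name       | category
-----------+---------
Charger    | Tools   
Headphones | Apparel 
Pen        | Outdoor 


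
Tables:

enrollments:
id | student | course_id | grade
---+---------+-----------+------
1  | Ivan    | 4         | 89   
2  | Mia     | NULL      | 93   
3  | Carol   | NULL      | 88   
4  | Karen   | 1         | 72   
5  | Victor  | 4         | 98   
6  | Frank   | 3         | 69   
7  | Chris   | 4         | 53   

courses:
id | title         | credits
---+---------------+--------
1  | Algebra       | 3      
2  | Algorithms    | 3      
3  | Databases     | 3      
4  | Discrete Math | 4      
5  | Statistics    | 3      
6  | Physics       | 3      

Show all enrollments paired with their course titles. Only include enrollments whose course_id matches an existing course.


INNER JOIN keeps only enrollments rows whose course_id matches an id in courses. Walk through each enrollment:
  - enrollment 1 (Ivan): course_id=4 -> matches Discrete Math
  - enrollment 2 (Mia): course_id=NULL, no match -> dropped
  - enrollment 3 (Carol): course_id=NULL, no match -> dropped
  - enrollment 4 (Karen): course_id=1 -> matches Algebra
  - enrollment 5 (Victor): course_id=4 -> matches Discrete Math
  - enrollment 6 (Frank): course_id=3 -> matches Databases
  - enrollment 7 (Chris): course_id=4 -> matches Discrete Math
So 2 of 7 rows are dropped.

SQL:
SELECT a.student, b.title AS course
FROM enrollments a
INNER JOIN courses b ON a.course_id = b.id

Result:
student | course       
--------+--------------
Ivan    | Discrete Math
Karen   | Algebra      
Victor  | Discrete Math
Frank   | Databases    
Chris   | Discrete Math


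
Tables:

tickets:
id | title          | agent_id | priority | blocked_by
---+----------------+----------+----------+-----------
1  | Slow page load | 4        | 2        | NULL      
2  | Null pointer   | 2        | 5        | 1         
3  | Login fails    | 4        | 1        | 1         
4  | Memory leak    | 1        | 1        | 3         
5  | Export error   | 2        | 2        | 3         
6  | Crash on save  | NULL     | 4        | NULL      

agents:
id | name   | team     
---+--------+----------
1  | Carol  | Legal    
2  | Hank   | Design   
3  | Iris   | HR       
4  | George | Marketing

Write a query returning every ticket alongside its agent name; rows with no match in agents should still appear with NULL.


LEFT JOIN keeps every row from tickets (the left table); where agent_id has no match in agents, the agent columns become NULL. Walk through each ticket:
  - ticket 1 (Slow page load): agent_id=4 -> matches George
  - ticket 2 (Null pointer): agent_id=2 -> matches Hank
  - ticket 3 (Login fails): agent_id=4 -> matches George
  - ticket 4 (Memory leak): agent_id=1 -> matches Carol
  - ticket 5 (Export error): agent_id=2 -> matches Hank
  - ticket 6 (Crash on save): agent_id=NULL, no match -> kept with NULL
All 6 rows appear; 1 has NULL agent.

SQL:
SELECT a.title, b.name AS agent
FROM tickets a
LEFT JOIN agents b ON a.agent_id = b.id

Result:
title          | agent 
---------------+-------
Slow page load | George
Null pointer   | Hank  
Login fails    | George
Memory leak    | Carol 
Export error   | Hank  
Crash on save  | NULL  


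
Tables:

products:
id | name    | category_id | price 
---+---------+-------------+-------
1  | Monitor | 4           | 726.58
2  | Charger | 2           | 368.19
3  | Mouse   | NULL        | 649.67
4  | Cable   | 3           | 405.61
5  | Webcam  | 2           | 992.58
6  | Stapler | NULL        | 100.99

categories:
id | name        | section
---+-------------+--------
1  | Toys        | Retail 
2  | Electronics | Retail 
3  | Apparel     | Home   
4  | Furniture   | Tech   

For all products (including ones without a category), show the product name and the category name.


LEFT JOIN keeps every row from products (the left table); where category_id has no match in categories, the category columns become NULL. Walk through each product:
  - product 1 (Monitor): category_id=4 -> matches Furniture
  - product 2 (Charger): category_id=2 -> matches Electronics
  - product 3 (Mouse): category_id=NULL, no match -> kept with NULL
  - product 4 (Cable): category_id=3 -> matches Apparel
  - product 5 (Webcam): category_id=2 -> matches Electronics
  - product 6 (Stapler): category_id=NULL, no match -> kept with NULL
All 6 rows appear; 2 have NULL category.

SQL:
SELECT a.name, b.name AS category
FROM products a
LEFT JOIN categories b ON a.category_id = b.id

Result:
name    | category   
--------+------------
Monitor | Furniture  
Charger | Electronics
Mouse   | NULL       
Cable   | Apparel    
Webcam  | Electronics
Stapler | NULL       


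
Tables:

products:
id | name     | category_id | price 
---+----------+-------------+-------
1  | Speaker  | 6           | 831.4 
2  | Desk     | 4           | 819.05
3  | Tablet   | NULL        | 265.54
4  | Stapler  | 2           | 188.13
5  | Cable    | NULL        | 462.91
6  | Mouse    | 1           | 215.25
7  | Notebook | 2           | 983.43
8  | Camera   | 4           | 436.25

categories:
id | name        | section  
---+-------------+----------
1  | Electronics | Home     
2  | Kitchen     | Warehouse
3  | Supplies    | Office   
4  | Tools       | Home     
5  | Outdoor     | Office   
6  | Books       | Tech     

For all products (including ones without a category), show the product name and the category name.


LEFT JOIN keeps every row from products (the left table); where category_id has no match in categories, the category columns become NULL. Walk through each product:
  - product 1 (Speaker): category_id=6 -> matches Books
  - product 2 (Desk): category_id=4 -> matches Tools
  - product 3 (Tablet): category_id=NULL, no match -> kept with NULL
  - product 4 (Stapler): category_id=2 -> matches Kitchen
  - product 5 (Cable): category_id=NULL, no match -> kept with NULL
  - product 6 (Mouse): category_id=1 -> matches Electronics
  - product 7 (Notebook): category_id=2 -> matches Kitchen
  - product 8 (Camera): category_id=4 -> matches Tools
All 8 rows appear; 2 have NULL category.

SQL:
SELECT a.name, b.name AS category
FROM products a
LEFT JOIN categories b ON a.category_id = b.id

Result:
name     | category   
---------+------------
Speaker  | Books      
Desk     | Tools      
Tablet   | NULL       
Stapler  | Kitchen    
Cable    | NULL       
Mouse    | Electronics
Notebook | Kitchen    
Camera   | Tools      


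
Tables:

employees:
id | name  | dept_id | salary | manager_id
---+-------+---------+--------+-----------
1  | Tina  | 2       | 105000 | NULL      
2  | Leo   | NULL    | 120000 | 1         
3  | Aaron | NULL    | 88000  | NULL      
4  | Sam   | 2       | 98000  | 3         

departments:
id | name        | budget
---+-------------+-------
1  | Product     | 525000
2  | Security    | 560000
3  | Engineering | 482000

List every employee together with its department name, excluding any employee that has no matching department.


INNER JOIN keeps only employees rows whose dept_id matches an id in departments. Walk through each employee:
  - employee 1 (Tina): dept_id=2 -> matches Security
  - employee 2 (Leo): dept_id=NULL, no match -> dropped
  - employee 3 (Aaron): dept_id=NULL, no match -> dropped
  - employee 4 (Sam): dept_id=2 -> matches Security
So 2 of 4 rows are dropped.

SQL:
SELECT a.name, b.name AS department
FROM employees a
INNER JOIN departments b ON a.dept_id = b.id

Result:
name | department
-----+-----------
Tina | Security  
Sam  | Security  


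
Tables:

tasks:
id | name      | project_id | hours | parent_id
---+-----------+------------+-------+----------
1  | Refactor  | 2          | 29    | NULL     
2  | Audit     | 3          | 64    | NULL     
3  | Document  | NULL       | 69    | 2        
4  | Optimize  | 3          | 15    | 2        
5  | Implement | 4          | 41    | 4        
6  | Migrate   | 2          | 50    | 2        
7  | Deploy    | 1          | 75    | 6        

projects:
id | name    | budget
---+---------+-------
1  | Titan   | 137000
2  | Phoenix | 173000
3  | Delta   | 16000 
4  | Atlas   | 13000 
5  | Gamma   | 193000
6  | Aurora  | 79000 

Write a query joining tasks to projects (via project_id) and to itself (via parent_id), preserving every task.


Two LEFT JOINs from the same base table tasks: one to projects via project_id, one to tasks itself via parent_id. Both are LEFT so every task is preserved.
Match against projects:
  - task 1 (Refactor): project_id=2 -> matches Phoenix
  - task 2 (Audit): project_id=3 -> matches Delta
  - task 3 (Document): project_id=NULL, no match -> kept with NULL
  - task 4 (Optimize): project_id=3 -> matches Delta
  - task 5 (Implement): project_id=4 -> matches Atlas
  - task 6 (Migrate): project_id=2 -> matches Phoenix
  - task 7 (Deploy): project_id=1 -> matches Titan
Match against tasks (self):
  - task 1 (Refactor): parent_id=NULL -> NULL
  - task 2 (Audit): parent_id=NULL -> NULL
  - task 3 (Document): parent_id=2 -> Audit
  - task 4 (Optimize): parent_id=2 -> Audit
  - task 5 (Implement): parent_id=4 -> Optimize
  - task 6 (Migrate): parent_id=2 -> Audit
  - task 7 (Deploy): parent_id=6 -> Migrate

SQL:
SELECT a.name, b.name AS project, c.name AS parent
FROM tasks a
LEFT JOIN projects b ON a.project_id = b.id
LEFT JOIN tasks c ON a.parent_id = c.id

Result:
name      | project | parent  
----------+---------+---------
Refactor  | Phoenix | NULL    
Audit     | Delta   | NULL    
Document  | NULL    | Audit   
Optimize  | Delta   | Audit   
Implement | Atlas   | Optimize
Migrate   | Phoenix | Audit   
Deploy    | Titan   | Migrate 


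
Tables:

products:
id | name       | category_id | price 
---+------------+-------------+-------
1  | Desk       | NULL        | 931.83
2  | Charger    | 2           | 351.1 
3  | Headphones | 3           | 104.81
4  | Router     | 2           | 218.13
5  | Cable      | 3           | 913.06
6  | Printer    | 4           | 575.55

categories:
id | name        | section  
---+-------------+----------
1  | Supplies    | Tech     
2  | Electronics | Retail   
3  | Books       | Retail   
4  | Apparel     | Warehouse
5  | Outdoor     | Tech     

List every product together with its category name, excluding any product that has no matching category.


INNER JOIN keeps only products rows whose category_id matches an id in categories. Walk through each product:
  - product 1 (Desk): category_id=NULL, no match -> dropped
  - product 2 (Charger): category_id=2 -> matches Electronics
  - product 3 (Headphones): category_id=3 -> matches Books
  - product 4 (Router): category_id=2 -> matches Electronics
  - product 5 (Cable): category_id=3 -> matches Books
  - product 6 (Printer): category_id=4 -> matches Apparel
So 1 of 6 rows is dropped.

SQL:
SELECT a.name, b.name AS category
FROM products a
INNER JOIN categories b ON a.category_id = b.id

Result:
name       | category   
-----------+------------
Charger    | Electronics
Headphones | Books      
Router     | Electronics
Cable      | Books      
Printer    | Apparel    


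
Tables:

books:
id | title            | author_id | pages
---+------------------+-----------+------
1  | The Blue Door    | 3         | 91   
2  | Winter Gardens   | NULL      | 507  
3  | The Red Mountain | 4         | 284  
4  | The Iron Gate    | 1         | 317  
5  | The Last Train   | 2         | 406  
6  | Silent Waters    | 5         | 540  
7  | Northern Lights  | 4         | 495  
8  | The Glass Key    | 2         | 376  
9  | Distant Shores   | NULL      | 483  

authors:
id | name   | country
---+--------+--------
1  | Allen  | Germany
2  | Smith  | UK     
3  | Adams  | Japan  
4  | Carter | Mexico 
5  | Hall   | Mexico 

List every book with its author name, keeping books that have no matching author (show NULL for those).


LEFT JOIN keeps every row from books (the left table); where author_id has no match in authors, the author columns become NULL. Walk through each book:
  - book 1 (The Blue Door): author_id=3 -> matches Adams
  - book 2 (Winter Gardens): author_id=NULL, no match -> kept with NULL
  - book 3 (The Red Mountain): author_id=4 -> matches Carter
  - book 4 (The Iron Gate): author_id=1 -> matches Allen
  - book 5 (The Last Train): author_id=2 -> matches Smith
  - book 6 (Silent Waters): author_id=5 -> matches Hall
  - book 7 (Northern Lights): author_id=4 -> matches Carter
  - book 8 (The Glass Key): author_id=2 -> matches Smith
  - book 9 (Distant Shores): author_id=NULL, no match -> kept with NULL
All 9 rows appear; 2 have NULL author.

SQL:
SELECT a.title, b.name AS author
FROM books a
LEFT JOIN authors b ON a.author_id = b.id

Result:
title            | author
-----------------+-------
The Blue Door    | Adams 
Winter Gardens   | NULL  
The Red Mountain | Carter
The Iron Gate    | Allen 
The Last Train   | Smith 
Silent Waters    | Hall  
Northern Lights  | Carter
The Glass Key    | Smith 
Distant Shores   | NULL  


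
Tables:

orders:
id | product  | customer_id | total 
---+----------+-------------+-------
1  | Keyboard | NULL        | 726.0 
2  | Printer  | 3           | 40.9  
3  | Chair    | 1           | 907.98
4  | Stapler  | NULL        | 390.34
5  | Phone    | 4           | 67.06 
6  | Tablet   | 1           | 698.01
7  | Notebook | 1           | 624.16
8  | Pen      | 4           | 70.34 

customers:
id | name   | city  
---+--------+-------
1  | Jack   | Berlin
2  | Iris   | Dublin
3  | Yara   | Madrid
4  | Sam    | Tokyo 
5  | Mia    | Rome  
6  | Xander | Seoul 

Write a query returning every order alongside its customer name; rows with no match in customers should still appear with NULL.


LEFT JOIN keeps every row from orders (the left table); where customer_id has no match in customers, the customer columns become NULL. Walk through each order:
  - order 1 (Keyboard): customer_id=NULL, no match -> kept with NULL
  - order 2 (Printer): customer_id=3 -> matches Yara
  - order 3 (Chair): customer_id=1 -> matches Jack
  - order 4 (Stapler): customer_id=NULL, no match -> kept with NULL
  - order 5 (Phone): customer_id=4 -> matches Sam
  - order 6 (Tablet): customer_id=1 -> matches Jack
  - order 7 (Notebook): customer_id=1 -> matches Jack
  - order 8 (Pen): customer_id=4 -> matches Sam
All 8 rows appear; 2 have NULL customer.

SQL:
SELECT a.product, b.name AS customer
FROM orders a
LEFT JOIN customers b ON a.customer_id = b.id

Result:
product  | customer
---------+---------
Keyboard | NULL    
Printer  | Yara    
Chair    | Jack    
Stapler  | NULL    
Phone    | Sam     
Tablet   | Jack    
Notebook | Jack    
Pen      | Sam     


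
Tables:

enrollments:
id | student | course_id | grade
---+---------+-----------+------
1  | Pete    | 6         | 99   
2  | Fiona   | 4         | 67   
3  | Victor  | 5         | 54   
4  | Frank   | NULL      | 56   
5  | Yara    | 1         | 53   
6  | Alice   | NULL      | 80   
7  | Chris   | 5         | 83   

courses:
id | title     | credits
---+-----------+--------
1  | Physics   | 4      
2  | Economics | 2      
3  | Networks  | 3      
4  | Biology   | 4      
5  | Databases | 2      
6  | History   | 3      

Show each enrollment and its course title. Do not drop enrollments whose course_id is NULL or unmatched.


LEFT JOIN keeps every row from enrollments (the left table); where course_id has no match in courses, the course columns become NULL. Walk through each enrollment:
  - enrollment 1 (Pete): course_id=6 -> matches History
  - enrollment 2 (Fiona): course_id=4 -> matches Biology
  - enrollment 3 (Victor): course_id=5 -> matches Databases
  - enrollment 4 (Frank): course_id=NULL, no match -> kept with NULL
  - enrollment 5 (Yara): course_id=1 -> matches Physics
  - enrollment 6 (Alice): course_id=NULL, no match -> kept with NULL
  - enrollment 7 (Chris): course_id=5 -> matches Databases
All 7 rows appear; 2 have NULL course.

SQL:
SELECT a.student, b.title AS course
FROM enrollments a
LEFT JOIN courses b ON a.course_id = b.id

Result:
student | course   
--------+----------
Pete    | History  
Fiona   | Biology  
Victor  | Databases
Frank   | NULL     
Yara    | Physics  
Alice   | NULL     
Chris   | Databases


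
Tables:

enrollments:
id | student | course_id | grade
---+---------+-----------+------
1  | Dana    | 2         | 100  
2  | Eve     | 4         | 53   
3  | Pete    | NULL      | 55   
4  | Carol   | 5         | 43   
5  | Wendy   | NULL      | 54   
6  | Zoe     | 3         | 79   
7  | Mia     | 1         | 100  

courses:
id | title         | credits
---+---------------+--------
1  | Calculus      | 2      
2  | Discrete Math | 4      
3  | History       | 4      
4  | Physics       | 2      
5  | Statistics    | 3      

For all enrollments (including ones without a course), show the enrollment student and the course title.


LEFT JOIN keeps every row from enrollments (the left table); where course_id has no match in courses, the course columns become NULL. Walk through each enrollment:
  - enrollment 1 (Dana): course_id=2 -> matches Discrete Math
  - enrollment 2 (Eve): course_id=4 -> matches Physics
  - enrollment 3 (Pete): course_id=NULL, no match -> kept with NULL
  - enrollment 4 (Carol): course_id=5 -> matches Statistics
  - enrollment 5 (Wendy): course_id=NULL, no match -> kept with NULL
  - enrollment 6 (Zoe): course_id=3 -> matches History
  - enrollment 7 (Mia): course_id=1 -> matches Calculus
All 7 rows appear; 2 have NULL course.

SQL:
SELECT a.student, b.title AS course
FROM enrollments a
LEFT JOIN courses b ON a.course_id = b.id

Result:
student | course       
--------+--------------
Dana    | Discrete Math
Eve     | Physics      
Pete    | NULL         
Carol   | Statistics   
Wendy   | NULL         
Zoe     | History      
Mia     | Calculus     


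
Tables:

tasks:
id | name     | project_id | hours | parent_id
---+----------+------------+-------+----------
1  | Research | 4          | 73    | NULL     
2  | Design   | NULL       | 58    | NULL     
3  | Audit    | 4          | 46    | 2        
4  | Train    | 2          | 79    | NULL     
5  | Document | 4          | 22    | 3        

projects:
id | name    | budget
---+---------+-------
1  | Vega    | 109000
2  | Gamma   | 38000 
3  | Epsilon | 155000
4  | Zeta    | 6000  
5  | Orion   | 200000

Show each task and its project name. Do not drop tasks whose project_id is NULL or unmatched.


LEFT JOIN keeps every row from tasks (the left table); where project_id has no match in projects, the project columns become NULL. Walk through each task:
  - task 1 (Research): project_id=4 -> matches Zeta
  - task 2 (Design): project_id=NULL, no match -> kept with NULL
  - task 3 (Audit): project_id=4 -> matches Zeta
  - task 4 (Train): project_id=2 -> matches Gamma
  - task 5 (Document): project_id=4 -> matches Zeta
All 5 rows appear; 1 has NULL project.

SQL:
SELECT a.name, b.name AS project
FROM tasks a
LEFT JOIN projects b ON a.project_id = b.id

Result:
name     | project
---------+--------
Research | Zeta   
Design   | NULL   
Audit    | Zeta   
Train    | Gamma  
Document | Zeta   


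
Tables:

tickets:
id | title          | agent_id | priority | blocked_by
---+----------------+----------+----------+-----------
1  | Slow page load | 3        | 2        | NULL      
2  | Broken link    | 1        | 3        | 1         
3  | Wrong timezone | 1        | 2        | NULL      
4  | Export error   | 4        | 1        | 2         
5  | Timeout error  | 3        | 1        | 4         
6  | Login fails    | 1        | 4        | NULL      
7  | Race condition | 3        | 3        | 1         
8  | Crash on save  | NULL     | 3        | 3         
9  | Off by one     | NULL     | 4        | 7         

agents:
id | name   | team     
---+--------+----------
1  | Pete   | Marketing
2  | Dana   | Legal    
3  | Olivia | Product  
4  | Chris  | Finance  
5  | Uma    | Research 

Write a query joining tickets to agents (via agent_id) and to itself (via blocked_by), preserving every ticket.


Two LEFT JOINs from the same base table tickets: one to agents via agent_id, one to tickets itself via blocked_by. Both are LEFT so every ticket is preserved.
Match against agents:
  - ticket 1 (Slow page load): agent_id=3 -> matches Olivia
  - ticket 2 (Broken link): agent_id=1 -> matches Pete
  - ticket 3 (Wrong timezone): agent_id=1 -> matches Pete
  - ticket 4 (Export error): agent_id=4 -> matches Chris
  - ticket 5 (Timeout error): agent_id=3 -> matches Olivia
  - ticket 6 (Login fails): agent_id=1 -> matches Pete
  - ticket 7 (Race condition): agent_id=3 -> matches Olivia
  - ticket 8 (Crash on save): agent_id=NULL, no match -> kept with NULL
  - ticket 9 (Off by one): agent_id=NULL, no match -> kept with NULL
Match against tickets (self):
  - ticket 1 (Slow page load): blocked_by=NULL -> NULL
  - ticket 2 (Broken link): blocked_by=1 -> Slow page load
  - ticket 3 (Wrong timezone): blocked_by=NULL -> NULL
  - ticket 4 (Export error): blocked_by=2 -> Broken link
  - ticket 5 (Timeout error): blocked_by=4 -> Export error
  - ticket 6 (Login fails): blocked_by=NULL -> NULL
  - ticket 7 (Race condition): blocked_by=1 -> Slow page load
  - ticket 8 (Crash on save): blocked_by=3 -> Wrong timezone
  - ticket 9 (Off by one): blocked_by=7 -> Race condition

SQL:
SELECT a.title, b.name AS agent, c.title AS blocked_by
FROM tickets a
LEFT JOIN agents b ON a.agent_id = b.id
LEFT JOIN tickets c ON a.blocked_by = c.id

Result:
title          | agent  | blocked_by    
---------------+--------+---------------
Slow page load | Olivia | NULL          
Broken link    | Pete   | Slow page load
Wrong timezone | Pete   | NULL          
Export error   | Chris  | Broken link   
Timeout error  | Olivia | Export error  
Login fails    | Pete   | NULL          
Race condition | Olivia | Slow page load
Crash on save  | NULL   | Wrong timezone
Off by one     | NULL   | Race condition
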